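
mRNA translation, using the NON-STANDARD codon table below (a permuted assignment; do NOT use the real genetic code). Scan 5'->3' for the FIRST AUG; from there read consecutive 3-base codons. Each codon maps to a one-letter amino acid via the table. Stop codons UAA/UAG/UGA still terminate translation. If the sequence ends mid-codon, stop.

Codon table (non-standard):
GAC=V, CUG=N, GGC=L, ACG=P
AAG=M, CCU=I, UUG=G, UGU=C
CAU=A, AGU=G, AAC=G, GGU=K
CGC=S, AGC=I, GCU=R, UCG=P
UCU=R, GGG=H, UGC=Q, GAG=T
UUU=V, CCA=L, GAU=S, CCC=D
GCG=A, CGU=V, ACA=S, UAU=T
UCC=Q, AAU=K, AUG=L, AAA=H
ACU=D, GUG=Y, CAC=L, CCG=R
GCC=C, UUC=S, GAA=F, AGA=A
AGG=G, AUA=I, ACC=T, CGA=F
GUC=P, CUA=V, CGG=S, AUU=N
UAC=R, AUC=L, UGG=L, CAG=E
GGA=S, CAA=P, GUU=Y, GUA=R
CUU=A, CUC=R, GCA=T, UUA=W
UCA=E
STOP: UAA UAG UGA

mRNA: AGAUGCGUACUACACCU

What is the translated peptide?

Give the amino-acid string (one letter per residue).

start AUG at pos 2
pos 2: AUG -> L; peptide=L
pos 5: CGU -> V; peptide=LV
pos 8: ACU -> D; peptide=LVD
pos 11: ACA -> S; peptide=LVDS
pos 14: CCU -> I; peptide=LVDSI
pos 17: only 0 nt remain (<3), stop (end of mRNA)

Answer: LVDSI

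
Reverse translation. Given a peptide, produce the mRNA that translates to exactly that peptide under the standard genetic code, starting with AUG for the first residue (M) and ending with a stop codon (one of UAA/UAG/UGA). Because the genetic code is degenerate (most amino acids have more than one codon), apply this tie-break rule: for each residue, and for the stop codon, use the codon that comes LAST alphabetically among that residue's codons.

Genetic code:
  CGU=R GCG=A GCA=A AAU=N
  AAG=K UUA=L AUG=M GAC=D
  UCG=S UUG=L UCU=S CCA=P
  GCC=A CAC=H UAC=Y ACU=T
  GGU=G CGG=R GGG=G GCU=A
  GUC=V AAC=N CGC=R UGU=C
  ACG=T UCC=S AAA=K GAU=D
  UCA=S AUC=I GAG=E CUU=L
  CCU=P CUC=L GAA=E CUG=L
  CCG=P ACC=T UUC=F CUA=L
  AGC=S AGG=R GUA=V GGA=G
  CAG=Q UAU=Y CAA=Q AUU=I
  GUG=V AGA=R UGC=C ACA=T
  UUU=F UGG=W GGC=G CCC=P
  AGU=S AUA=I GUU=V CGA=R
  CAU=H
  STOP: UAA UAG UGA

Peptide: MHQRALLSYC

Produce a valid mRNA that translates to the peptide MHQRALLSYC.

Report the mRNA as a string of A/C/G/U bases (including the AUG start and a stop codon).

residue 1: M -> AUG (start codon)
residue 2: H codons sorted = CAC,CAU -> pick last = CAU
residue 3: Q codons sorted = CAA,CAG -> pick last = CAG
residue 4: R codons sorted = AGA,AGG,CGA,CGC,CGG,CGU -> pick last = CGU
residue 5: A codons sorted = GCA,GCC,GCG,GCU -> pick last = GCU
residue 6: L codons sorted = CUA,CUC,CUG,CUU,UUA,UUG -> pick last = UUG
residue 7: L codons sorted = CUA,CUC,CUG,CUU,UUA,UUG -> pick last = UUG
residue 8: S codons sorted = AGC,AGU,UCA,UCC,UCG,UCU -> pick last = UCU
residue 9: Y codons sorted = UAC,UAU -> pick last = UAU
residue 10: C codons sorted = UGC,UGU -> pick last = UGU
terminator: stop codons sorted = UAA,UAG,UGA -> pick last = UGA

Answer: mRNA: AUGCAUCAGCGUGCUUUGUUGUCUUAUUGUUGA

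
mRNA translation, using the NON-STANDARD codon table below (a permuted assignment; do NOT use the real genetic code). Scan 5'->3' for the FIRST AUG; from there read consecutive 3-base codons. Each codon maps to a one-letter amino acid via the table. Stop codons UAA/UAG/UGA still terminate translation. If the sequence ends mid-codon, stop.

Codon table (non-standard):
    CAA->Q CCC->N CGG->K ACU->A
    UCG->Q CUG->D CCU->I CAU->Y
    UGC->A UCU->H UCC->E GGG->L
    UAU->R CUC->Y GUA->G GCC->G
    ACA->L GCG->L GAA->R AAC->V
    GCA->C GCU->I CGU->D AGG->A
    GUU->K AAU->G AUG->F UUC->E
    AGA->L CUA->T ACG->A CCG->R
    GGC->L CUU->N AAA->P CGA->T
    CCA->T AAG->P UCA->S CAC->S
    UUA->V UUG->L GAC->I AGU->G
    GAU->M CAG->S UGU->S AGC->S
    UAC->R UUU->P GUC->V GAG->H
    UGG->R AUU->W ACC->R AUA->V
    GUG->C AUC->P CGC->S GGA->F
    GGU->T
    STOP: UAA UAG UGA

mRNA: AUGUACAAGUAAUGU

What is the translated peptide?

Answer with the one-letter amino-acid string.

Answer: FRP

Derivation:
start AUG at pos 0
pos 0: AUG -> F; peptide=F
pos 3: UAC -> R; peptide=FR
pos 6: AAG -> P; peptide=FRP
pos 9: UAA -> STOP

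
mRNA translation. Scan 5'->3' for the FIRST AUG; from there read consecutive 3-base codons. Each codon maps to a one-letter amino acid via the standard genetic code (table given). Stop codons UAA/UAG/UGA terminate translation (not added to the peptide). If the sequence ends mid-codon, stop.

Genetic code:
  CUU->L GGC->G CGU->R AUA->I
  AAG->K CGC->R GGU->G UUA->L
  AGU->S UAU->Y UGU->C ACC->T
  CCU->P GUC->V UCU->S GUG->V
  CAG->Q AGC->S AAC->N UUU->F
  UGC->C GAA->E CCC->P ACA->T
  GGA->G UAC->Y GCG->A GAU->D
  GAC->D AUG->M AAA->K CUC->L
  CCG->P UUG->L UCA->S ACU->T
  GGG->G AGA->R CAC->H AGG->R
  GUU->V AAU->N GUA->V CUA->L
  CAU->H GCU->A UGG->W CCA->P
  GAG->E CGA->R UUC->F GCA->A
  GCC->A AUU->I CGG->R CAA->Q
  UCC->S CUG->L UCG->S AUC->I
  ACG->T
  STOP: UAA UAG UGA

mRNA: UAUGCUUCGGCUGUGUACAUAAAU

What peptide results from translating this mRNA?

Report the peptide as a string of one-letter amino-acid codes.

Answer: MLRLCT

Derivation:
start AUG at pos 1
pos 1: AUG -> M; peptide=M
pos 4: CUU -> L; peptide=ML
pos 7: CGG -> R; peptide=MLR
pos 10: CUG -> L; peptide=MLRL
pos 13: UGU -> C; peptide=MLRLC
pos 16: ACA -> T; peptide=MLRLCT
pos 19: UAA -> STOP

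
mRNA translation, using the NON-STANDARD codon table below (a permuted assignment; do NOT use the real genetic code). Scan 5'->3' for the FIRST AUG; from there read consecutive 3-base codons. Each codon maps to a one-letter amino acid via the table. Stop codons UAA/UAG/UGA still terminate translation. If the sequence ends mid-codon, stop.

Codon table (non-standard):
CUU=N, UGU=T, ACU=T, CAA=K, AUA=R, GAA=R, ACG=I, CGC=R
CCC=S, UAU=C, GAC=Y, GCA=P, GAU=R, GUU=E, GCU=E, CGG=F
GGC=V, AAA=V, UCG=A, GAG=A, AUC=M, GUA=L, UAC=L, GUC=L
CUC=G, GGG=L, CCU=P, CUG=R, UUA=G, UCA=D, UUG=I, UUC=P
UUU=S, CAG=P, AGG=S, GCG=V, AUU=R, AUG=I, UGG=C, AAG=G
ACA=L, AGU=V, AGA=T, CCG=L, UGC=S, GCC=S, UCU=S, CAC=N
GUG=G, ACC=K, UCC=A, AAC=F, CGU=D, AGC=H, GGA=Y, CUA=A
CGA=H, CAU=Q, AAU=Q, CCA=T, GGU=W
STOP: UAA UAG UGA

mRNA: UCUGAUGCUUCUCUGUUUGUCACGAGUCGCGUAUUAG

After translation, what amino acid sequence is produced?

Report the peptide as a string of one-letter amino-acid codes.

Answer: INGTIDHLVC

Derivation:
start AUG at pos 4
pos 4: AUG -> I; peptide=I
pos 7: CUU -> N; peptide=IN
pos 10: CUC -> G; peptide=ING
pos 13: UGU -> T; peptide=INGT
pos 16: UUG -> I; peptide=INGTI
pos 19: UCA -> D; peptide=INGTID
pos 22: CGA -> H; peptide=INGTIDH
pos 25: GUC -> L; peptide=INGTIDHL
pos 28: GCG -> V; peptide=INGTIDHLV
pos 31: UAU -> C; peptide=INGTIDHLVC
pos 34: UAG -> STOP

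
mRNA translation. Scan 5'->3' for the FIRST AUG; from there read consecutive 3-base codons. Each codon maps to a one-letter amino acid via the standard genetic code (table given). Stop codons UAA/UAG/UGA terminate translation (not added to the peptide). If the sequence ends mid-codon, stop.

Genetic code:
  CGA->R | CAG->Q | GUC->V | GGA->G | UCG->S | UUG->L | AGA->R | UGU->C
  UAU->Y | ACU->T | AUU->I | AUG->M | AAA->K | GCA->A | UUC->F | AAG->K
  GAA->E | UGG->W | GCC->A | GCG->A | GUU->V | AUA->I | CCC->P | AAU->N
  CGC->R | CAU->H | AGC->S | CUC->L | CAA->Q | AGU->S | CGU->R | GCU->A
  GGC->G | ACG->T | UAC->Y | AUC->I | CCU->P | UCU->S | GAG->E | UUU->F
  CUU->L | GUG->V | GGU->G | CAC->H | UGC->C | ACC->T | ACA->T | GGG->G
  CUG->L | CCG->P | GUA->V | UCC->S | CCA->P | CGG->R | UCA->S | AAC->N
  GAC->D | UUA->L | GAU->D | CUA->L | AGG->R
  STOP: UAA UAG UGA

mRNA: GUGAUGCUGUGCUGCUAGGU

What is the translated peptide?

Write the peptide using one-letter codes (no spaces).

start AUG at pos 3
pos 3: AUG -> M; peptide=M
pos 6: CUG -> L; peptide=ML
pos 9: UGC -> C; peptide=MLC
pos 12: UGC -> C; peptide=MLCC
pos 15: UAG -> STOP

Answer: MLCC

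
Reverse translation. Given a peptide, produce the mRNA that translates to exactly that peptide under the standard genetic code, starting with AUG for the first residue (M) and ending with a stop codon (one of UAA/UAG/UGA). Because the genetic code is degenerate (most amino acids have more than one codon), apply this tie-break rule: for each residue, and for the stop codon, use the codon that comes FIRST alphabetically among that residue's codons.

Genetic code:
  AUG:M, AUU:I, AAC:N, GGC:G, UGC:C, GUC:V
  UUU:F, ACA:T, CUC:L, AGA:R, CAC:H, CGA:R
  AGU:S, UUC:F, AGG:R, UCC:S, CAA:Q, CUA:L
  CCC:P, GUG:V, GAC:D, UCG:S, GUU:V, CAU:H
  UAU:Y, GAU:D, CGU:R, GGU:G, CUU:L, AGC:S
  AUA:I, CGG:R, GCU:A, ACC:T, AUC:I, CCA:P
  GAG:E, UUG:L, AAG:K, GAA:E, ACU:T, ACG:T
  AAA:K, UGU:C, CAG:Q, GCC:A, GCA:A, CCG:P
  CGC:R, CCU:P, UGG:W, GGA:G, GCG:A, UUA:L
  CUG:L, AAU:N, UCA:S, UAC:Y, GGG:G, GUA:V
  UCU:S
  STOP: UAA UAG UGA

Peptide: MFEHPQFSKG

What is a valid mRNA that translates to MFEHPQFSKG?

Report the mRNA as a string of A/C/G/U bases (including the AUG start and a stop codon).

residue 1: M -> AUG (start codon)
residue 2: F codons sorted = UUC,UUU -> pick first = UUC
residue 3: E codons sorted = GAA,GAG -> pick first = GAA
residue 4: H codons sorted = CAC,CAU -> pick first = CAC
residue 5: P codons sorted = CCA,CCC,CCG,CCU -> pick first = CCA
residue 6: Q codons sorted = CAA,CAG -> pick first = CAA
residue 7: F codons sorted = UUC,UUU -> pick first = UUC
residue 8: S codons sorted = AGC,AGU,UCA,UCC,UCG,UCU -> pick first = AGC
residue 9: K codons sorted = AAA,AAG -> pick first = AAA
residue 10: G codons sorted = GGA,GGC,GGG,GGU -> pick first = GGA
terminator: stop codons sorted = UAA,UAG,UGA -> pick first = UAA

Answer: mRNA: AUGUUCGAACACCCACAAUUCAGCAAAGGAUAA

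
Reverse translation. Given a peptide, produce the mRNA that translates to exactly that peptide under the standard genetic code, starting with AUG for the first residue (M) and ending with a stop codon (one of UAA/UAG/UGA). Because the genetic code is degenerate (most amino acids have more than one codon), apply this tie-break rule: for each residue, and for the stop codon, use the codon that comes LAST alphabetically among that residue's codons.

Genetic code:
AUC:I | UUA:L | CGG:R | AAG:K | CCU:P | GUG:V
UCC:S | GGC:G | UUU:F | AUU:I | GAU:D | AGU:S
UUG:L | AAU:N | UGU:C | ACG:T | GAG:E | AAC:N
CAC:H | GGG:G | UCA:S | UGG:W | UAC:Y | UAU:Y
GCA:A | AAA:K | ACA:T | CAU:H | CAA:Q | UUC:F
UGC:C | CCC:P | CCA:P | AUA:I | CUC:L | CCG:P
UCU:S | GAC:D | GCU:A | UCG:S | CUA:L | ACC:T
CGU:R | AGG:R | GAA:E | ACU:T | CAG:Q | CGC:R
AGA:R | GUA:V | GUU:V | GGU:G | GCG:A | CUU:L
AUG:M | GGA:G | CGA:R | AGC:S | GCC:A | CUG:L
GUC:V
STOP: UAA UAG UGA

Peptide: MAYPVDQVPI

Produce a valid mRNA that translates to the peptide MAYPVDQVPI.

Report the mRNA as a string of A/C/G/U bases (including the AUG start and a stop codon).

Answer: mRNA: AUGGCUUAUCCUGUUGAUCAGGUUCCUAUUUGA

Derivation:
residue 1: M -> AUG (start codon)
residue 2: A codons sorted = GCA,GCC,GCG,GCU -> pick last = GCU
residue 3: Y codons sorted = UAC,UAU -> pick last = UAU
residue 4: P codons sorted = CCA,CCC,CCG,CCU -> pick last = CCU
residue 5: V codons sorted = GUA,GUC,GUG,GUU -> pick last = GUU
residue 6: D codons sorted = GAC,GAU -> pick last = GAU
residue 7: Q codons sorted = CAA,CAG -> pick last = CAG
residue 8: V codons sorted = GUA,GUC,GUG,GUU -> pick last = GUU
residue 9: P codons sorted = CCA,CCC,CCG,CCU -> pick last = CCU
residue 10: I codons sorted = AUA,AUC,AUU -> pick last = AUU
terminator: stop codons sorted = UAA,UAG,UGA -> pick last = UGA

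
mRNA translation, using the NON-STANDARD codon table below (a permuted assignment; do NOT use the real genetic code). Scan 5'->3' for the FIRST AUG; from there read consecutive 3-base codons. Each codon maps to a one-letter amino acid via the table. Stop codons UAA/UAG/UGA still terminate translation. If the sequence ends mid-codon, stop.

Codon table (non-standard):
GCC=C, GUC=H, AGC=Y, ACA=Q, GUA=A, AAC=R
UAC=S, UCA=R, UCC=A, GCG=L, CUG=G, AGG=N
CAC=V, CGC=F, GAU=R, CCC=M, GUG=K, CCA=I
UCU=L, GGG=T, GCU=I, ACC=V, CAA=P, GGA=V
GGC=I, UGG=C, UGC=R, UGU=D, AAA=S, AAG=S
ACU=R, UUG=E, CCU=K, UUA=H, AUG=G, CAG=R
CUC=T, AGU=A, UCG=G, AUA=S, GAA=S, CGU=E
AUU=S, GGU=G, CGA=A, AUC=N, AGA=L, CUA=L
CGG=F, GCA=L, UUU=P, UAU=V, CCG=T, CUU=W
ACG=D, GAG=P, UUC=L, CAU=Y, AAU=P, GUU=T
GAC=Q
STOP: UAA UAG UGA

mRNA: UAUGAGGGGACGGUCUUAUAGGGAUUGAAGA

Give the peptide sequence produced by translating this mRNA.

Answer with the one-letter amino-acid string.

Answer: GNVFLVNR

Derivation:
start AUG at pos 1
pos 1: AUG -> G; peptide=G
pos 4: AGG -> N; peptide=GN
pos 7: GGA -> V; peptide=GNV
pos 10: CGG -> F; peptide=GNVF
pos 13: UCU -> L; peptide=GNVFL
pos 16: UAU -> V; peptide=GNVFLV
pos 19: AGG -> N; peptide=GNVFLVN
pos 22: GAU -> R; peptide=GNVFLVNR
pos 25: UGA -> STOP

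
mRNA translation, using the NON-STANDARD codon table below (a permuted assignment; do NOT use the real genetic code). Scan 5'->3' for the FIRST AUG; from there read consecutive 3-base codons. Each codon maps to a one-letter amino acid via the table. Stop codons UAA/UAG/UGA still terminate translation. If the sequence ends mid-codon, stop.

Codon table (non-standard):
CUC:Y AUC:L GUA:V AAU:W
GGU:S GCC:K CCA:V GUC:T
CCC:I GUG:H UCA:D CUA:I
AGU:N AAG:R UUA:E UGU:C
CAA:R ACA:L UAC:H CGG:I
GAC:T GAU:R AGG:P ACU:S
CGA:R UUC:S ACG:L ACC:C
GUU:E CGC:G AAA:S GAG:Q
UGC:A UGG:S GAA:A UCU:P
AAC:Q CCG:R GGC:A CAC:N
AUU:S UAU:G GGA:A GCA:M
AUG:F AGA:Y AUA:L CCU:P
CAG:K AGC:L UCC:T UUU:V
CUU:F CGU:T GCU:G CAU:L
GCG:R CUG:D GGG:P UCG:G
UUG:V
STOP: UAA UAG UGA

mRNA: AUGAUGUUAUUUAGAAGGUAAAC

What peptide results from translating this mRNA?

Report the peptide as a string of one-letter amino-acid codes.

start AUG at pos 0
pos 0: AUG -> F; peptide=F
pos 3: AUG -> F; peptide=FF
pos 6: UUA -> E; peptide=FFE
pos 9: UUU -> V; peptide=FFEV
pos 12: AGA -> Y; peptide=FFEVY
pos 15: AGG -> P; peptide=FFEVYP
pos 18: UAA -> STOP

Answer: FFEVYP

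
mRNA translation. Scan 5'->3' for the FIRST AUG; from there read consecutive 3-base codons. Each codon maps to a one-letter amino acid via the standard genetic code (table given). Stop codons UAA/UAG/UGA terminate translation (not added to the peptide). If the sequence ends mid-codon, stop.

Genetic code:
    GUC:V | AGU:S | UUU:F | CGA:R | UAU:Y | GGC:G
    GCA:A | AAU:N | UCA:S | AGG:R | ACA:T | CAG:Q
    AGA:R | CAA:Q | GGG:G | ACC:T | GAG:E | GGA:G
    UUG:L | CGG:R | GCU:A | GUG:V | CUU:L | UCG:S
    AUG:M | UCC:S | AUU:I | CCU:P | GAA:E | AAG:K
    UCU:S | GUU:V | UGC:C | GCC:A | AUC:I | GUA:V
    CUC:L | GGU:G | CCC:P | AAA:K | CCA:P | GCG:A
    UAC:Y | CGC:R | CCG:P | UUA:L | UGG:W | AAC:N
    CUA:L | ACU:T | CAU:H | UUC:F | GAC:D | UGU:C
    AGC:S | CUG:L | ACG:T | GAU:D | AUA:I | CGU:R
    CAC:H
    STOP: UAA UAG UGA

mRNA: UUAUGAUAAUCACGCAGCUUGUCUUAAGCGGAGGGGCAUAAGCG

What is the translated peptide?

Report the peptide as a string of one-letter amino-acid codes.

start AUG at pos 2
pos 2: AUG -> M; peptide=M
pos 5: AUA -> I; peptide=MI
pos 8: AUC -> I; peptide=MII
pos 11: ACG -> T; peptide=MIIT
pos 14: CAG -> Q; peptide=MIITQ
pos 17: CUU -> L; peptide=MIITQL
pos 20: GUC -> V; peptide=MIITQLV
pos 23: UUA -> L; peptide=MIITQLVL
pos 26: AGC -> S; peptide=MIITQLVLS
pos 29: GGA -> G; peptide=MIITQLVLSG
pos 32: GGG -> G; peptide=MIITQLVLSGG
pos 35: GCA -> A; peptide=MIITQLVLSGGA
pos 38: UAA -> STOP

Answer: MIITQLVLSGGA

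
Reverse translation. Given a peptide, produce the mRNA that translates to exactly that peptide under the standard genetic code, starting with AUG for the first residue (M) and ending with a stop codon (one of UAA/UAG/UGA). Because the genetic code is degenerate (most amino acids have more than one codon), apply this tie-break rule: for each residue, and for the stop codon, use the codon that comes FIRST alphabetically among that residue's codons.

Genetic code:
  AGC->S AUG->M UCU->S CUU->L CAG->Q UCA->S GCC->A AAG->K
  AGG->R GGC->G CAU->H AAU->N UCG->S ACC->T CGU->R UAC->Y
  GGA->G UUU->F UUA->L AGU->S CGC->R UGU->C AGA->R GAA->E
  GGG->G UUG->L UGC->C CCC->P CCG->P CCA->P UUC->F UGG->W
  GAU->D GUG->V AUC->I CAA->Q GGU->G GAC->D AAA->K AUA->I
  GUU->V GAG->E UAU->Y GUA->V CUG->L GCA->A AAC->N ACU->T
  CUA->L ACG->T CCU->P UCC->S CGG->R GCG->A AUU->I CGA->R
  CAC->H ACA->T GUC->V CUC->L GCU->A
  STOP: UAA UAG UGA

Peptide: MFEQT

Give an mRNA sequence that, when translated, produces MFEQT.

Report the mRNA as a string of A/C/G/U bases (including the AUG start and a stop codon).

Answer: mRNA: AUGUUCGAACAAACAUAA

Derivation:
residue 1: M -> AUG (start codon)
residue 2: F codons sorted = UUC,UUU -> pick first = UUC
residue 3: E codons sorted = GAA,GAG -> pick first = GAA
residue 4: Q codons sorted = CAA,CAG -> pick first = CAA
residue 5: T codons sorted = ACA,ACC,ACG,ACU -> pick first = ACA
terminator: stop codons sorted = UAA,UAG,UGA -> pick first = UAA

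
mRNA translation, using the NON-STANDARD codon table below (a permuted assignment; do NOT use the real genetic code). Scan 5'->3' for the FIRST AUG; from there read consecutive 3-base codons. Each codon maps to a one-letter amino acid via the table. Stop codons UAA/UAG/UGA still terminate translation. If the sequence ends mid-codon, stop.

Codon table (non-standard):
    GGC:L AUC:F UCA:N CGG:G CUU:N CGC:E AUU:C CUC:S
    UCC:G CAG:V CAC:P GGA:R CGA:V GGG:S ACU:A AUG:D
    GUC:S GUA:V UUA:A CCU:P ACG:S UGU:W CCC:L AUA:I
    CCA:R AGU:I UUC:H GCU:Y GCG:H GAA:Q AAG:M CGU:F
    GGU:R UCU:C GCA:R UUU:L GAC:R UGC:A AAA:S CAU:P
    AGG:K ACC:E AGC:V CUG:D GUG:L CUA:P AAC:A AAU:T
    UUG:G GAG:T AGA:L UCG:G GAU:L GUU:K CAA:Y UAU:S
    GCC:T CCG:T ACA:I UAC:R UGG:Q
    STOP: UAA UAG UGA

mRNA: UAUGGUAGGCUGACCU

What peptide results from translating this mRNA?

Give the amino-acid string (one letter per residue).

Answer: DVL

Derivation:
start AUG at pos 1
pos 1: AUG -> D; peptide=D
pos 4: GUA -> V; peptide=DV
pos 7: GGC -> L; peptide=DVL
pos 10: UGA -> STOP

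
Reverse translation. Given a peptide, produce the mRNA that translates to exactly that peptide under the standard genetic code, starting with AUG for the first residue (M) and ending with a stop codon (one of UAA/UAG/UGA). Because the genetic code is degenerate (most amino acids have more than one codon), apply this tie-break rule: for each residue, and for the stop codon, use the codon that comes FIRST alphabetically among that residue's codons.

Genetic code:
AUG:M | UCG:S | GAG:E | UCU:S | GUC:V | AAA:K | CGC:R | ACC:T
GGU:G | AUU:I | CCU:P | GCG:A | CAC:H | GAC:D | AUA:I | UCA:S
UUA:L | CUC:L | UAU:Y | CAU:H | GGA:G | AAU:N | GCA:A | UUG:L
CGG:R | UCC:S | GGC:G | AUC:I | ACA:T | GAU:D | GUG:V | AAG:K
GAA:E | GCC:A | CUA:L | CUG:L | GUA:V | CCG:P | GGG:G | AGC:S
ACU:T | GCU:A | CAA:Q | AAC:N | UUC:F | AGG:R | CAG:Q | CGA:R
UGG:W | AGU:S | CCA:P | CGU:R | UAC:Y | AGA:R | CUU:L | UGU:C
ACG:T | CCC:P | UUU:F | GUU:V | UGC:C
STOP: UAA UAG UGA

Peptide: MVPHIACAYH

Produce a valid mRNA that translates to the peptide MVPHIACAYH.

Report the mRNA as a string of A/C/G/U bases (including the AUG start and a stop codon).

Answer: mRNA: AUGGUACCACACAUAGCAUGCGCAUACCACUAA

Derivation:
residue 1: M -> AUG (start codon)
residue 2: V codons sorted = GUA,GUC,GUG,GUU -> pick first = GUA
residue 3: P codons sorted = CCA,CCC,CCG,CCU -> pick first = CCA
residue 4: H codons sorted = CAC,CAU -> pick first = CAC
residue 5: I codons sorted = AUA,AUC,AUU -> pick first = AUA
residue 6: A codons sorted = GCA,GCC,GCG,GCU -> pick first = GCA
residue 7: C codons sorted = UGC,UGU -> pick first = UGC
residue 8: A codons sorted = GCA,GCC,GCG,GCU -> pick first = GCA
residue 9: Y codons sorted = UAC,UAU -> pick first = UAC
residue 10: H codons sorted = CAC,CAU -> pick first = CAC
terminator: stop codons sorted = UAA,UAG,UGA -> pick first = UAA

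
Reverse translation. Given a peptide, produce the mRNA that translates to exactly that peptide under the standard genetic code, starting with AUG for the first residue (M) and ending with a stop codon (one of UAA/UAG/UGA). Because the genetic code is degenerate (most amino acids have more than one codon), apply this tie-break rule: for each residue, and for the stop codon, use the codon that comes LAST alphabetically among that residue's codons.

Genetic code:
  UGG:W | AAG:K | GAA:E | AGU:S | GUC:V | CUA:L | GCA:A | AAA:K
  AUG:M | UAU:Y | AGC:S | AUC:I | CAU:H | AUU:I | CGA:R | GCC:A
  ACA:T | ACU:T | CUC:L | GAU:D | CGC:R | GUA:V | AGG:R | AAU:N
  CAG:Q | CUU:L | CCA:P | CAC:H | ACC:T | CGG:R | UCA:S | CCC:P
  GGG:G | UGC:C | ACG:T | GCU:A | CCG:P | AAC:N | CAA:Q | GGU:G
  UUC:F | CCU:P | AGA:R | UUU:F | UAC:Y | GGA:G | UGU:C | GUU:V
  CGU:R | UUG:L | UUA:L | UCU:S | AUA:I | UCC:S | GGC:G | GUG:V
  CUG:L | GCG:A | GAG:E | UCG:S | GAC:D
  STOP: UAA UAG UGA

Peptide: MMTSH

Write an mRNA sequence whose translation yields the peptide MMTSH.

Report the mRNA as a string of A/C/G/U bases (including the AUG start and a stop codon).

Answer: mRNA: AUGAUGACUUCUCAUUGA

Derivation:
residue 1: M -> AUG (start codon)
residue 2: M -> AUG (only codon)
residue 3: T codons sorted = ACA,ACC,ACG,ACU -> pick last = ACU
residue 4: S codons sorted = AGC,AGU,UCA,UCC,UCG,UCU -> pick last = UCU
residue 5: H codons sorted = CAC,CAU -> pick last = CAU
terminator: stop codons sorted = UAA,UAG,UGA -> pick last = UGA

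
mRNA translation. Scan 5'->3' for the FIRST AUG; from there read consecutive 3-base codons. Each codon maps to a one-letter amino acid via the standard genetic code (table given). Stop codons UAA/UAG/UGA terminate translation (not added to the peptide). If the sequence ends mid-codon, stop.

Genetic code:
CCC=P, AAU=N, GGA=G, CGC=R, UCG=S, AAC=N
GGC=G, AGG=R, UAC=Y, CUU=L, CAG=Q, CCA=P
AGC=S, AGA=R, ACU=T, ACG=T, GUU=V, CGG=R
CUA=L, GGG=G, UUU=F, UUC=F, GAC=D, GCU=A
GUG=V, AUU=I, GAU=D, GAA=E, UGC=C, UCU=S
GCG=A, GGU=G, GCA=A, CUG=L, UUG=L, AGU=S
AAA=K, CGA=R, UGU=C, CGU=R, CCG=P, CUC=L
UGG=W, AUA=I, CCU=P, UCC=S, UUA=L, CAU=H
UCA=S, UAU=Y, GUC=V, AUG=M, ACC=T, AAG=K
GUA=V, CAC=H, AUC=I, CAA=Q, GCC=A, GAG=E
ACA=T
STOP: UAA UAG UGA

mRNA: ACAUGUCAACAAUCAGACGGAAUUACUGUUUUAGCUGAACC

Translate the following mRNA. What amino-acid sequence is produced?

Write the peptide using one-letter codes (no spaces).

Answer: MSTIRRNYCFS

Derivation:
start AUG at pos 2
pos 2: AUG -> M; peptide=M
pos 5: UCA -> S; peptide=MS
pos 8: ACA -> T; peptide=MST
pos 11: AUC -> I; peptide=MSTI
pos 14: AGA -> R; peptide=MSTIR
pos 17: CGG -> R; peptide=MSTIRR
pos 20: AAU -> N; peptide=MSTIRRN
pos 23: UAC -> Y; peptide=MSTIRRNY
pos 26: UGU -> C; peptide=MSTIRRNYC
pos 29: UUU -> F; peptide=MSTIRRNYCF
pos 32: AGC -> S; peptide=MSTIRRNYCFS
pos 35: UGA -> STOP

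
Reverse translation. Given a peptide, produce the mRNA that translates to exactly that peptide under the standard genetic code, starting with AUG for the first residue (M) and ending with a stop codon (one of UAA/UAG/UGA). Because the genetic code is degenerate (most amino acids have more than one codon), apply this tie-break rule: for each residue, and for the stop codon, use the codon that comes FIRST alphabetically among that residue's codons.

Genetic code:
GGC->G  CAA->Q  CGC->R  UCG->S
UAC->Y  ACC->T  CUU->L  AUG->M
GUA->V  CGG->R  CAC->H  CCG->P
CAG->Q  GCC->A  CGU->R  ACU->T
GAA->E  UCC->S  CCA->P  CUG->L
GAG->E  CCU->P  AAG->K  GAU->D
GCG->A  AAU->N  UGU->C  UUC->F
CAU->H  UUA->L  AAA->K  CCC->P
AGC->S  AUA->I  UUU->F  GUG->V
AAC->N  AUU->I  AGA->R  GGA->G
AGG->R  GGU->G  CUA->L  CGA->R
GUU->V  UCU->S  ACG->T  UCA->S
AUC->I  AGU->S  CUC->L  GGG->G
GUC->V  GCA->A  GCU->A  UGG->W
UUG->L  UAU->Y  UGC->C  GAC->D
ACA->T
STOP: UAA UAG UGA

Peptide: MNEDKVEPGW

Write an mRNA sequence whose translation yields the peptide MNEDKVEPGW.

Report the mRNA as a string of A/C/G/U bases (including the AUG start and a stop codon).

Answer: mRNA: AUGAACGAAGACAAAGUAGAACCAGGAUGGUAA

Derivation:
residue 1: M -> AUG (start codon)
residue 2: N codons sorted = AAC,AAU -> pick first = AAC
residue 3: E codons sorted = GAA,GAG -> pick first = GAA
residue 4: D codons sorted = GAC,GAU -> pick first = GAC
residue 5: K codons sorted = AAA,AAG -> pick first = AAA
residue 6: V codons sorted = GUA,GUC,GUG,GUU -> pick first = GUA
residue 7: E codons sorted = GAA,GAG -> pick first = GAA
residue 8: P codons sorted = CCA,CCC,CCG,CCU -> pick first = CCA
residue 9: G codons sorted = GGA,GGC,GGG,GGU -> pick first = GGA
residue 10: W -> UGG (only codon)
terminator: stop codons sorted = UAA,UAG,UGA -> pick first = UAA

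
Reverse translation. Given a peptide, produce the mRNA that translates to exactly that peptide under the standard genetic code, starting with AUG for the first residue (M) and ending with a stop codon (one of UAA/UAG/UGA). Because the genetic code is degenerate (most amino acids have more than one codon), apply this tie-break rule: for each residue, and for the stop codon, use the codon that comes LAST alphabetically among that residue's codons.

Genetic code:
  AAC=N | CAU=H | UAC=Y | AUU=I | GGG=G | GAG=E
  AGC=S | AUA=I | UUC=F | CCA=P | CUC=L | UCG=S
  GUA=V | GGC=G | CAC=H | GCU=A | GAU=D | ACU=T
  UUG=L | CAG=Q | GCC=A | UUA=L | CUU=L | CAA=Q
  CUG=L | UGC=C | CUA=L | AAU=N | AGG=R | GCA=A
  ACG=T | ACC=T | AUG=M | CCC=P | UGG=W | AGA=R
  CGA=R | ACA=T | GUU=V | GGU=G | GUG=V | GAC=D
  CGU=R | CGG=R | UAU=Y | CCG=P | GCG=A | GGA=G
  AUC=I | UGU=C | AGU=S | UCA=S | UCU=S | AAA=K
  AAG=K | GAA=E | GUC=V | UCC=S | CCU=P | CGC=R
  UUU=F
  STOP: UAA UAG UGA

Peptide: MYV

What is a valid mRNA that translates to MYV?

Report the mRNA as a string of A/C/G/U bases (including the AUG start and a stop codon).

Answer: mRNA: AUGUAUGUUUGA

Derivation:
residue 1: M -> AUG (start codon)
residue 2: Y codons sorted = UAC,UAU -> pick last = UAU
residue 3: V codons sorted = GUA,GUC,GUG,GUU -> pick last = GUU
terminator: stop codons sorted = UAA,UAG,UGA -> pick last = UGA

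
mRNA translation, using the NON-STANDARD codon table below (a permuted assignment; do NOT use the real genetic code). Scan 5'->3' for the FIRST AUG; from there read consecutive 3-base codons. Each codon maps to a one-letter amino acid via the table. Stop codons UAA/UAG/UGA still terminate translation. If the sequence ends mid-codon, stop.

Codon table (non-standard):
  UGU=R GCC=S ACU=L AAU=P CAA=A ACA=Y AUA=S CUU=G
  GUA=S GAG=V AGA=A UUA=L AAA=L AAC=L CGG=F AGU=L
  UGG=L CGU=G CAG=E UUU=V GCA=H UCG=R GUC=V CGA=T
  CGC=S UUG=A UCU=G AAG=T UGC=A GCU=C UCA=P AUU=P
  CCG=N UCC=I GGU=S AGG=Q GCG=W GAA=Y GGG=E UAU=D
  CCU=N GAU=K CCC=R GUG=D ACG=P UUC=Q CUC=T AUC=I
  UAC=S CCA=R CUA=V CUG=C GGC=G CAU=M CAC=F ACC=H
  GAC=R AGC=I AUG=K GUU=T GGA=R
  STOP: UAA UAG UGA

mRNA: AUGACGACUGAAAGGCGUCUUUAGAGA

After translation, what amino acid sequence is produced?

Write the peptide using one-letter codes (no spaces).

start AUG at pos 0
pos 0: AUG -> K; peptide=K
pos 3: ACG -> P; peptide=KP
pos 6: ACU -> L; peptide=KPL
pos 9: GAA -> Y; peptide=KPLY
pos 12: AGG -> Q; peptide=KPLYQ
pos 15: CGU -> G; peptide=KPLYQG
pos 18: CUU -> G; peptide=KPLYQGG
pos 21: UAG -> STOP

Answer: KPLYQGG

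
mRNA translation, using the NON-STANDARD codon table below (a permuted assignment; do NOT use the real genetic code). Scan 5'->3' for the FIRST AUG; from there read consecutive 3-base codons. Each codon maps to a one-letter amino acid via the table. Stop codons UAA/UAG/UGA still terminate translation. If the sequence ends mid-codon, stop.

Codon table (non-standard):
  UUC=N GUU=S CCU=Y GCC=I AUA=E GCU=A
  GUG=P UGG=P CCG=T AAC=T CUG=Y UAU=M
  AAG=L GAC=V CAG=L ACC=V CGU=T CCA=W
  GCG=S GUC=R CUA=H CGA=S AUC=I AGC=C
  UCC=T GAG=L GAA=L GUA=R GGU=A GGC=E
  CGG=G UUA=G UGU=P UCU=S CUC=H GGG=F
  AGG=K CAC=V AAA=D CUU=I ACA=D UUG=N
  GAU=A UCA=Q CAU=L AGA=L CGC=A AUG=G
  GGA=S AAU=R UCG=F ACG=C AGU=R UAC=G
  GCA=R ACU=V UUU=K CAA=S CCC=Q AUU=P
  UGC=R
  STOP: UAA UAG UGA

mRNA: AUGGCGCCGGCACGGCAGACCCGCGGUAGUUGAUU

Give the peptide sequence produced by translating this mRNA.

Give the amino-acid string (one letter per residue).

Answer: GSTRGLVAAR

Derivation:
start AUG at pos 0
pos 0: AUG -> G; peptide=G
pos 3: GCG -> S; peptide=GS
pos 6: CCG -> T; peptide=GST
pos 9: GCA -> R; peptide=GSTR
pos 12: CGG -> G; peptide=GSTRG
pos 15: CAG -> L; peptide=GSTRGL
pos 18: ACC -> V; peptide=GSTRGLV
pos 21: CGC -> A; peptide=GSTRGLVA
pos 24: GGU -> A; peptide=GSTRGLVAA
pos 27: AGU -> R; peptide=GSTRGLVAAR
pos 30: UGA -> STOP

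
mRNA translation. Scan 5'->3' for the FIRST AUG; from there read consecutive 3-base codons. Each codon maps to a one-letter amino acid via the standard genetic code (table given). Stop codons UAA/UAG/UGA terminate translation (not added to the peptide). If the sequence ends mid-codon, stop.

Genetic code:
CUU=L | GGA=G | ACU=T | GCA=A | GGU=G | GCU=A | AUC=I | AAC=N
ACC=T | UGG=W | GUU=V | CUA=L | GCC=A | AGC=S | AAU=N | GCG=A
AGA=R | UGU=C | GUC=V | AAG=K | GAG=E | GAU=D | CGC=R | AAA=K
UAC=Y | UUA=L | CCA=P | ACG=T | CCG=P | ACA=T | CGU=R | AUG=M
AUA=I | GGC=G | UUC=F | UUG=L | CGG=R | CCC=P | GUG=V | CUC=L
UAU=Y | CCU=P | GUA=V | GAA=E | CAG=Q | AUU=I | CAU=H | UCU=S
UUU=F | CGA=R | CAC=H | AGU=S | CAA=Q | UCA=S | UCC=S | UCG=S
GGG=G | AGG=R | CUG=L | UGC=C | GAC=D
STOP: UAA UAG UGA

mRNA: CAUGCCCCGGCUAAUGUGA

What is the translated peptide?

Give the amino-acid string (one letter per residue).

start AUG at pos 1
pos 1: AUG -> M; peptide=M
pos 4: CCC -> P; peptide=MP
pos 7: CGG -> R; peptide=MPR
pos 10: CUA -> L; peptide=MPRL
pos 13: AUG -> M; peptide=MPRLM
pos 16: UGA -> STOP

Answer: MPRLM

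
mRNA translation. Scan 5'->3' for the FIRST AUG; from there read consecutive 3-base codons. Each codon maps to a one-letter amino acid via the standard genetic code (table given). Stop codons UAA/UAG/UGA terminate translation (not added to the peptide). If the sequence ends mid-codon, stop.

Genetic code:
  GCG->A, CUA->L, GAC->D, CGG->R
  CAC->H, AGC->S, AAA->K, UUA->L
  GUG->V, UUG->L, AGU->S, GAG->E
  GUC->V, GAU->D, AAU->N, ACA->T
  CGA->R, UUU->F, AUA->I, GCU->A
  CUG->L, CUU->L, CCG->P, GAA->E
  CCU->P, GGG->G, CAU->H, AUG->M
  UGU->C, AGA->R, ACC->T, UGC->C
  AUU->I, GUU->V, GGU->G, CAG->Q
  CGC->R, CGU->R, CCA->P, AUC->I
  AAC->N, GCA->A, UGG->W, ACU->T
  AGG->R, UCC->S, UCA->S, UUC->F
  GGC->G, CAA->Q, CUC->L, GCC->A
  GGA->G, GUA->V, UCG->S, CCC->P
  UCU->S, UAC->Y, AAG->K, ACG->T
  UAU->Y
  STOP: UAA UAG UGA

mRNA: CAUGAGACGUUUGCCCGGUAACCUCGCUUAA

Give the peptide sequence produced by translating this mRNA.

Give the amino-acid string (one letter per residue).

start AUG at pos 1
pos 1: AUG -> M; peptide=M
pos 4: AGA -> R; peptide=MR
pos 7: CGU -> R; peptide=MRR
pos 10: UUG -> L; peptide=MRRL
pos 13: CCC -> P; peptide=MRRLP
pos 16: GGU -> G; peptide=MRRLPG
pos 19: AAC -> N; peptide=MRRLPGN
pos 22: CUC -> L; peptide=MRRLPGNL
pos 25: GCU -> A; peptide=MRRLPGNLA
pos 28: UAA -> STOP

Answer: MRRLPGNLA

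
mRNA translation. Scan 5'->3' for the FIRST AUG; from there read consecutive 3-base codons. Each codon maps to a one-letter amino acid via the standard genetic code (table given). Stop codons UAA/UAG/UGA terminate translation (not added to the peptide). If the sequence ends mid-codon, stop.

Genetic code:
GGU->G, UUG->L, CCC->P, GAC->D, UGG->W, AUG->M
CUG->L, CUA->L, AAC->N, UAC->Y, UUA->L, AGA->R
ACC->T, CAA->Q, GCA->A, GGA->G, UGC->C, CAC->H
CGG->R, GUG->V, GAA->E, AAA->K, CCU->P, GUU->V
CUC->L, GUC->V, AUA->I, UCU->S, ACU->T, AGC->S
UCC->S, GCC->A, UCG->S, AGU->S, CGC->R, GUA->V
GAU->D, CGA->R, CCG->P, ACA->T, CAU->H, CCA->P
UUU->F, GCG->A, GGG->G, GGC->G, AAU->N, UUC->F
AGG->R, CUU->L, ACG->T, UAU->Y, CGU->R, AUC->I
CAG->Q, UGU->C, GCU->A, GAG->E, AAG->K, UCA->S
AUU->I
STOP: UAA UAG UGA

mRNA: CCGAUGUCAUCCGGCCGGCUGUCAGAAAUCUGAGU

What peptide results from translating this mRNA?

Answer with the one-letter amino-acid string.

start AUG at pos 3
pos 3: AUG -> M; peptide=M
pos 6: UCA -> S; peptide=MS
pos 9: UCC -> S; peptide=MSS
pos 12: GGC -> G; peptide=MSSG
pos 15: CGG -> R; peptide=MSSGR
pos 18: CUG -> L; peptide=MSSGRL
pos 21: UCA -> S; peptide=MSSGRLS
pos 24: GAA -> E; peptide=MSSGRLSE
pos 27: AUC -> I; peptide=MSSGRLSEI
pos 30: UGA -> STOP

Answer: MSSGRLSEI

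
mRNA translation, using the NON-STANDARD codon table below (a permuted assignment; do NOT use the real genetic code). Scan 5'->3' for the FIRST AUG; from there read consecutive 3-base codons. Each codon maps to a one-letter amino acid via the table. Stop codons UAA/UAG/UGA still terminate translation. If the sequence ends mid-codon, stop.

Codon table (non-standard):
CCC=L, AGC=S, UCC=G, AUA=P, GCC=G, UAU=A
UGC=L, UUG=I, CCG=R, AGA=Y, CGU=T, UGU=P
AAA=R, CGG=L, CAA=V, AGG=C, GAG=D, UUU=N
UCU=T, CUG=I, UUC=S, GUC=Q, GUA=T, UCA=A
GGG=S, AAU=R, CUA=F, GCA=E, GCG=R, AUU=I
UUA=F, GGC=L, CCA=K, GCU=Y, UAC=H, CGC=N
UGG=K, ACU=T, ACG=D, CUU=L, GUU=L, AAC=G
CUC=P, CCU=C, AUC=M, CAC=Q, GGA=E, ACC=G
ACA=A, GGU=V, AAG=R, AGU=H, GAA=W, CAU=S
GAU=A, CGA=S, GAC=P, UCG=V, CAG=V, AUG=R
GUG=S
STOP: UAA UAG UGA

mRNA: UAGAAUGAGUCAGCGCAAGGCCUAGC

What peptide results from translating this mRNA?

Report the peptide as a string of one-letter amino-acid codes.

start AUG at pos 4
pos 4: AUG -> R; peptide=R
pos 7: AGU -> H; peptide=RH
pos 10: CAG -> V; peptide=RHV
pos 13: CGC -> N; peptide=RHVN
pos 16: AAG -> R; peptide=RHVNR
pos 19: GCC -> G; peptide=RHVNRG
pos 22: UAG -> STOP

Answer: RHVNRG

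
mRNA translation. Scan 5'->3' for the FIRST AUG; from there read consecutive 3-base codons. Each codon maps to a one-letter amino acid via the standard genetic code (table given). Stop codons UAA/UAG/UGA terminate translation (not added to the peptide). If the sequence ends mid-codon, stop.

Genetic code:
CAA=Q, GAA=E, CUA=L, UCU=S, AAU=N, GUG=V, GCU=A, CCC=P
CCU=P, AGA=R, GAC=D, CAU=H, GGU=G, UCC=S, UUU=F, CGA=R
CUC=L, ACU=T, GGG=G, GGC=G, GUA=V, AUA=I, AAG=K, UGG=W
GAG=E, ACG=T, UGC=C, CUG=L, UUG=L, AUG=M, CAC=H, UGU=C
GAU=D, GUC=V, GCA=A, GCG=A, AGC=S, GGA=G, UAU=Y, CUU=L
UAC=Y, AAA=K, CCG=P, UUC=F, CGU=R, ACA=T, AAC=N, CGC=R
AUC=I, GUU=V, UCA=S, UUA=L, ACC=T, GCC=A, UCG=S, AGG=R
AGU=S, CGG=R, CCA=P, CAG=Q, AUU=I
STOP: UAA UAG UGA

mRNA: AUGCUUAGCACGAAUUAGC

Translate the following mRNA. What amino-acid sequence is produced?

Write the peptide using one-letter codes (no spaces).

start AUG at pos 0
pos 0: AUG -> M; peptide=M
pos 3: CUU -> L; peptide=ML
pos 6: AGC -> S; peptide=MLS
pos 9: ACG -> T; peptide=MLST
pos 12: AAU -> N; peptide=MLSTN
pos 15: UAG -> STOP

Answer: MLSTN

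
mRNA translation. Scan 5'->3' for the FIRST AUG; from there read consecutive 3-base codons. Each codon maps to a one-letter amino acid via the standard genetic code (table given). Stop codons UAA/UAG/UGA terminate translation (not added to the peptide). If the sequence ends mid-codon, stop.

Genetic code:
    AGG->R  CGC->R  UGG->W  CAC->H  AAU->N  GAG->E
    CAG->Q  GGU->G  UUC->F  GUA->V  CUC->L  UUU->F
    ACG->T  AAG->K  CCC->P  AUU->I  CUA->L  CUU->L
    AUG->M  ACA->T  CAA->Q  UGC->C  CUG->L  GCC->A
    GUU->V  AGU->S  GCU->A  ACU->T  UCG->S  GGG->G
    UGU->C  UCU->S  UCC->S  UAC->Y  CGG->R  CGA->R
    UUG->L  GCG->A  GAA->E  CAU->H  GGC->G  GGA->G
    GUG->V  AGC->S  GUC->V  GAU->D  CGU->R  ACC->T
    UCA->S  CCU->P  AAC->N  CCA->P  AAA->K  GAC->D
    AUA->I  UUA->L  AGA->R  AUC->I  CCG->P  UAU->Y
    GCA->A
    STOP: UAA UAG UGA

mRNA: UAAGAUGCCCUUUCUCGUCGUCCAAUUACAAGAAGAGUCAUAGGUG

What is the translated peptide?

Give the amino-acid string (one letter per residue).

start AUG at pos 4
pos 4: AUG -> M; peptide=M
pos 7: CCC -> P; peptide=MP
pos 10: UUU -> F; peptide=MPF
pos 13: CUC -> L; peptide=MPFL
pos 16: GUC -> V; peptide=MPFLV
pos 19: GUC -> V; peptide=MPFLVV
pos 22: CAA -> Q; peptide=MPFLVVQ
pos 25: UUA -> L; peptide=MPFLVVQL
pos 28: CAA -> Q; peptide=MPFLVVQLQ
pos 31: GAA -> E; peptide=MPFLVVQLQE
pos 34: GAG -> E; peptide=MPFLVVQLQEE
pos 37: UCA -> S; peptide=MPFLVVQLQEES
pos 40: UAG -> STOP

Answer: MPFLVVQLQEES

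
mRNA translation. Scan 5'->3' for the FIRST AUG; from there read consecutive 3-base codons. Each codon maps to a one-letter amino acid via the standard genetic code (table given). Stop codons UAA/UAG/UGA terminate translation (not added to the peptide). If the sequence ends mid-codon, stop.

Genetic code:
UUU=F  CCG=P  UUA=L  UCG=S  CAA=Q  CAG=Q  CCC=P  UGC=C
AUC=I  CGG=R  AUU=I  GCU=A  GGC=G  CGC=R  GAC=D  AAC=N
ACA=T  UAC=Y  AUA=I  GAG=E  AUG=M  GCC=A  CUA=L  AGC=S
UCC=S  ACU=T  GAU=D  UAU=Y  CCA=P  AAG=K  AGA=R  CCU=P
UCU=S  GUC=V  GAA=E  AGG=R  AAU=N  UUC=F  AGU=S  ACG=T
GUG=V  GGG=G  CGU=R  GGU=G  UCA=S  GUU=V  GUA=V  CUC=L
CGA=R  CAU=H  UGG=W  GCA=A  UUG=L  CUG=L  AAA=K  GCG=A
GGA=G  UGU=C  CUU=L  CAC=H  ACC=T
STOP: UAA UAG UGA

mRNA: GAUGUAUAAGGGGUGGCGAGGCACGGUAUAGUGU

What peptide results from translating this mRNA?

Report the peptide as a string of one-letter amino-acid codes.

start AUG at pos 1
pos 1: AUG -> M; peptide=M
pos 4: UAU -> Y; peptide=MY
pos 7: AAG -> K; peptide=MYK
pos 10: GGG -> G; peptide=MYKG
pos 13: UGG -> W; peptide=MYKGW
pos 16: CGA -> R; peptide=MYKGWR
pos 19: GGC -> G; peptide=MYKGWRG
pos 22: ACG -> T; peptide=MYKGWRGT
pos 25: GUA -> V; peptide=MYKGWRGTV
pos 28: UAG -> STOP

Answer: MYKGWRGTV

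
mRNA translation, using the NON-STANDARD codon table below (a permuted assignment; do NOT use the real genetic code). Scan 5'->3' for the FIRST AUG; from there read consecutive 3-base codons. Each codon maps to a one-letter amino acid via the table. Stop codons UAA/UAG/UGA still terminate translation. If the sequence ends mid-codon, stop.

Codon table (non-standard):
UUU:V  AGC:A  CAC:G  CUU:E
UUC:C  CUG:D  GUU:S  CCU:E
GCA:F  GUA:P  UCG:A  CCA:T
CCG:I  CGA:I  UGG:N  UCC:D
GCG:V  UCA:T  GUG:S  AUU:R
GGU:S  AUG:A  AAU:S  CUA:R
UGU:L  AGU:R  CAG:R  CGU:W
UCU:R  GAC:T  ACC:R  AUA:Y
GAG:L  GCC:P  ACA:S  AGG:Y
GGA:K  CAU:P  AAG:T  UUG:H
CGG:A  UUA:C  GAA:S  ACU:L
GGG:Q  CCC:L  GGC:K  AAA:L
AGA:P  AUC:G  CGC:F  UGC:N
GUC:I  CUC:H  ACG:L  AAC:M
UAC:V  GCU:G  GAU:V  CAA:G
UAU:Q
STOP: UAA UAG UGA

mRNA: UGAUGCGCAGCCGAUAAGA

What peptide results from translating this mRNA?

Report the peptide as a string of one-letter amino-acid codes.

Answer: AFAI

Derivation:
start AUG at pos 2
pos 2: AUG -> A; peptide=A
pos 5: CGC -> F; peptide=AF
pos 8: AGC -> A; peptide=AFA
pos 11: CGA -> I; peptide=AFAI
pos 14: UAA -> STOP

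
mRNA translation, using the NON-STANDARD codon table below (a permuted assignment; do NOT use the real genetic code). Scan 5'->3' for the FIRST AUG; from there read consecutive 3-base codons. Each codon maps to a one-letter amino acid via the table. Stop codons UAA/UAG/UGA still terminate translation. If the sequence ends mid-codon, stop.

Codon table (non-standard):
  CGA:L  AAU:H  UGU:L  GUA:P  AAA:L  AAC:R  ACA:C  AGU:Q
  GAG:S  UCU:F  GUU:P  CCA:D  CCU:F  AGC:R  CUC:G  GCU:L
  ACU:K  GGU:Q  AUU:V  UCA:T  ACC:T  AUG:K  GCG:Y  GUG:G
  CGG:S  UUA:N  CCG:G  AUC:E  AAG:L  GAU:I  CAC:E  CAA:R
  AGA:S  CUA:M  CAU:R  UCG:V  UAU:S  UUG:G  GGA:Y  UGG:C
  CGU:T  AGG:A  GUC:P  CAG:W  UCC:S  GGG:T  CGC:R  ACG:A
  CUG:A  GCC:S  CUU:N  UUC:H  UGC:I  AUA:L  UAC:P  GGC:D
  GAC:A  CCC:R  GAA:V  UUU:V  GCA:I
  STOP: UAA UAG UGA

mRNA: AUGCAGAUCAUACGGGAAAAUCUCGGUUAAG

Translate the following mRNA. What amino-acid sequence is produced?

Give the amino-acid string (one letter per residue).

Answer: KWELSVHGQ

Derivation:
start AUG at pos 0
pos 0: AUG -> K; peptide=K
pos 3: CAG -> W; peptide=KW
pos 6: AUC -> E; peptide=KWE
pos 9: AUA -> L; peptide=KWEL
pos 12: CGG -> S; peptide=KWELS
pos 15: GAA -> V; peptide=KWELSV
pos 18: AAU -> H; peptide=KWELSVH
pos 21: CUC -> G; peptide=KWELSVHG
pos 24: GGU -> Q; peptide=KWELSVHGQ
pos 27: UAA -> STOP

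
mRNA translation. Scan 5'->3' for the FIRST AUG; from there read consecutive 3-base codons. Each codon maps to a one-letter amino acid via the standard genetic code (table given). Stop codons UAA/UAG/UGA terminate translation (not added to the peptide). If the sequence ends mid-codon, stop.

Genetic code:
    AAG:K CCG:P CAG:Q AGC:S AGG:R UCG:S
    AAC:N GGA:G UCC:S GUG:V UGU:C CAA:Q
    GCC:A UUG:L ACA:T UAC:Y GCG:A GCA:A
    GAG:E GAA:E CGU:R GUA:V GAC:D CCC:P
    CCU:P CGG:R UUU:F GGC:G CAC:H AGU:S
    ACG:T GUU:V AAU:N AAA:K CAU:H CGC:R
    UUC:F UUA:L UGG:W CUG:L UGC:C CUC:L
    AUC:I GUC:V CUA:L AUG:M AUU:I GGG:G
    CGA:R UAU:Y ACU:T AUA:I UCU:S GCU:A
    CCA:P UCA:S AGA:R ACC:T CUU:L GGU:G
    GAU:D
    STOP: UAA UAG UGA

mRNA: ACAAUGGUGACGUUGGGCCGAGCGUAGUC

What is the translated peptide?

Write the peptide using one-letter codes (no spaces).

start AUG at pos 3
pos 3: AUG -> M; peptide=M
pos 6: GUG -> V; peptide=MV
pos 9: ACG -> T; peptide=MVT
pos 12: UUG -> L; peptide=MVTL
pos 15: GGC -> G; peptide=MVTLG
pos 18: CGA -> R; peptide=MVTLGR
pos 21: GCG -> A; peptide=MVTLGRA
pos 24: UAG -> STOP

Answer: MVTLGRA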